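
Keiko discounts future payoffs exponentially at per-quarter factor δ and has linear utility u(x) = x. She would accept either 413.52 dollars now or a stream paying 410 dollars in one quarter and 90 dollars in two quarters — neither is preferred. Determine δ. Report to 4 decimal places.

δ ≈ 0.8500

The stream is worth 410δ + 90δ² today, so 410δ + 90δ² = 413.52.
Rearranged: 90δ² + 410δ − 413.52 = 0.
By the quadratic formula (taking the positive root), δ = (−410 + √316967.20) / 180 ≈ 0.8500.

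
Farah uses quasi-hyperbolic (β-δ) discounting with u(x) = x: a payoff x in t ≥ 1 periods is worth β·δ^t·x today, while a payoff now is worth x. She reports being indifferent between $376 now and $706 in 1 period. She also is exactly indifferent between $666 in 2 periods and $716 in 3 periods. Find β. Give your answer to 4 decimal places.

Both payoffs in the second observation are in the future, so β drops out: δ^2·666 = δ^3·716 ⇒ δ = 666/716 = 0.93017.
Now use the now-vs-future pair: 376 = β·δ·706 gives β = 376/(0.93017·706) ≈ 0.5726.

β ≈ 0.5726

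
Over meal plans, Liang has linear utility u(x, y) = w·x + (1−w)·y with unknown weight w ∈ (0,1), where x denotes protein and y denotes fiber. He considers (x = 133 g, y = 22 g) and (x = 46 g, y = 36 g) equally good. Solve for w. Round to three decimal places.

u(133,22) = u(46,36) means w·133 + (1−w)·22 = w·46 + (1−w)·36.
Collecting terms: w·87 = (1−w)·14.
So w/(1−w) = 14/87 = 0.1609, giving w = 14/(87+14) = 0.139.

w = 0.139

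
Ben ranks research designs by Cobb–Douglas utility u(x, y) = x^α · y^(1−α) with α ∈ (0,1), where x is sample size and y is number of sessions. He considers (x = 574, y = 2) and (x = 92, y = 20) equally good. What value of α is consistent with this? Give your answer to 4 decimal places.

α ≈ 0.5571

Indifference: 574^α · 2^(1−α) = 92^α · 20^(1−α).
Rearrange to (574/92)^α = (20/2)^(1−α) and take logs: α·1.8308408 = (1−α)·2.3025851.
So α/(1−α) = (2.3025851)/(1.8308408) = 1.2576654, and α = 1.2576654/2.2576654 ≈ 0.5571.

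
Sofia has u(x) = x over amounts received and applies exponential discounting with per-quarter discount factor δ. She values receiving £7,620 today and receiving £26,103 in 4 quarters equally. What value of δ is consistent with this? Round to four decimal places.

Indifference means u(7620) = δ^4 · u(26103), so δ^4 = u(7620)/u(26103).
With u(x) = x: δ^4 = 7620/26103 = 0.29192.
Taking the 4th root: δ = 0.29192^(1/4) ≈ 0.7350.

δ ≈ 0.7350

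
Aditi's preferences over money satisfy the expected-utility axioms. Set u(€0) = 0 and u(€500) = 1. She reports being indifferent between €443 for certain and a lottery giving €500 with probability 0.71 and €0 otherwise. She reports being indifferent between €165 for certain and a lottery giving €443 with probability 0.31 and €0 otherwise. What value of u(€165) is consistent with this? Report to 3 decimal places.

0.220

The first gamble pins u(€443): it must equal 0.71·1 + 0.29·0 = 0.71.
Chaining: u(€165) = 0.31·0.71 + 0.69·0.00 = 0.2201.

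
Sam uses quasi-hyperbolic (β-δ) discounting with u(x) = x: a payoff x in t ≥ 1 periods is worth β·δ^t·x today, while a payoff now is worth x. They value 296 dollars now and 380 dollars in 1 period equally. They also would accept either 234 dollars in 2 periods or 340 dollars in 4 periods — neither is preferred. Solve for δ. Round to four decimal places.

δ ≈ 0.8296

Both payoffs in the second observation are in the future, so β drops out: δ^2·234 = δ^4·340 ⇒ δ^2 = 234/340 = 0.68824, so δ = 0.82960.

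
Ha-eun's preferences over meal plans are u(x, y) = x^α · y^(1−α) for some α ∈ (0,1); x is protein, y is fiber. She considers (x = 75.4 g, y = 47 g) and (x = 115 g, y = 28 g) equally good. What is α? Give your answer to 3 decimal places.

α ≈ 0.551

Indifference: 75.4^α · 47^(1−α) = 115^α · 28^(1−α).
Rearrange to (75.4/115)^α = (28/47)^(1−α) and take logs: α·-0.422125 = (1−α)·-0.517943.
With A = -0.422125 and B = -0.517943: α·A = (1−α)·B, so α = B/(A+B) = -0.517943/-0.940068 ≈ 0.551.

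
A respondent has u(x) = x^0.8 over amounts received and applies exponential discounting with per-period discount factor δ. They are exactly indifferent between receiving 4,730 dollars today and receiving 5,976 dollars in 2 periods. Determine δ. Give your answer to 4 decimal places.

δ ≈ 0.9107

The payoff in 2 periods is discounted by δ^2, so u(4730) = δ^2·u(5976) and δ^2 = u(4730)/u(5976).
With u(x) = x^0.8: δ^2 = 4730^0.8/5976^0.8 = (4730/5976)^0.8 = 0.82939.
Hence δ = (0.82939)^(1/2) = 0.910710.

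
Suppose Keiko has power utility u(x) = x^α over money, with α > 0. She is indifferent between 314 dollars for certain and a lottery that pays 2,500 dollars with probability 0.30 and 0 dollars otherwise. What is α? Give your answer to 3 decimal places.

The lottery's expected utility is 0.30·u(2500) + 0.70·u(0) = 0.30·2500^α (since u(0) = 0 for α > 0).
Setting u(314) equal to that: 314^α = 0.30·2500^α ⇒ (314/2500)^α = 0.30.
Take logs: α = ln 0.30 / ln(314/2500) ≈ 0.58032.

α ≈ 0.580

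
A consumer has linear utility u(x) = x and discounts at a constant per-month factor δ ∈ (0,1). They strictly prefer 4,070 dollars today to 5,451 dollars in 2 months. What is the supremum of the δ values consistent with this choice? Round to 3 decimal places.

Under u(x) = x this choice says 4070 > δ^2·5451.
So δ^2 < 4070/5451 = 0.74665; taking the square root of both positive sides preserves the inequality.
δ < (4070/5451)^(1/2) ≈ 0.864.

δ < 0.864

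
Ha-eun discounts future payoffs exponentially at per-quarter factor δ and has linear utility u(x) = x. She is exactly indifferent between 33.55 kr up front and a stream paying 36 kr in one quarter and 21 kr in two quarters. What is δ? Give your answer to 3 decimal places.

δ ≈ 0.670

Equating present values: 33.55 = 36δ + 21δ².
So 21δ² + 36δ − 33.55 = 0.
By the quadratic formula (taking the positive root), δ = (−36 + √4114.20) / 42 ≈ 0.670.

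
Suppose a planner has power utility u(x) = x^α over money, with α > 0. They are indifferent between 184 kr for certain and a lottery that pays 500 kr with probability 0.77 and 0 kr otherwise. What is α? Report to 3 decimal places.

α ≈ 0.261

The lottery's expected utility is 0.77·u(500) + 0.23·u(0) = 0.77·500^α (since u(0) = 0 for α > 0).
Equating: 184^α = 0.77·500^α, i.e. 0.3680^α = 0.77.
Take logs: α = ln 0.77 / ln(184/500) ≈ 0.26145.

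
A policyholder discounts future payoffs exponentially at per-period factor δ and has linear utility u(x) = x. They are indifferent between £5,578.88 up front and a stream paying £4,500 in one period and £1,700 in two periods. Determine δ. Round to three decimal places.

δ ≈ 0.920

Present value of the stream is 4500·δ + 1700·δ². Indifference gives 4500δ + 1700δ² = 5578.88.
Rearranged: 1700δ² + 4500δ − 5578.88 = 0.
The positive root is δ = [−4500 + √(4500² + 4·1700·5578.88)] / (2·1700) = (−4500 + 7628.000)/3400 ≈ 0.920.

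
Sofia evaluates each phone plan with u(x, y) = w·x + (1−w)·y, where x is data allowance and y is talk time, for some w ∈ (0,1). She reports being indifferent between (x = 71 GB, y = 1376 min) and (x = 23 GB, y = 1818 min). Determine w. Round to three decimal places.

Equating utilities: w·71 + (1−w)·1376 = w·23 + (1−w)·1818.
Collecting terms: w·48 = (1−w)·442.
The marginal rate of substitution is 442/48, so w = 442/(48+442) = 0.902.

w = 0.902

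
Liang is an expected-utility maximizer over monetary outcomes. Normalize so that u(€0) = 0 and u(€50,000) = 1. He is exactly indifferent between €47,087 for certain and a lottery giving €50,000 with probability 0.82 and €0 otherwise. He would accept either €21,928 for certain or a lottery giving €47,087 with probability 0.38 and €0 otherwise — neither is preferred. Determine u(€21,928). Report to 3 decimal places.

0.312

First, u(€47,087) = 0.82·u(€50,000) + 0.18·u(€0) = 0.82.
Chaining: u(€21,928) = 0.38·0.82 + 0.62·0.00 = 0.3116.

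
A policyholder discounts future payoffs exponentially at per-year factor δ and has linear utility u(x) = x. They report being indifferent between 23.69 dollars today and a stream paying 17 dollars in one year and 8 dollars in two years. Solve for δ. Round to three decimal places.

δ ≈ 0.960

Equating present values: 23.69 = 17δ + 8δ².
So 8δ² + 17δ − 23.69 = 0.
The positive root is δ = [−17 + √(17² + 4·8·23.69)] / (2·8) = (−17 + 32.359)/16 ≈ 0.960.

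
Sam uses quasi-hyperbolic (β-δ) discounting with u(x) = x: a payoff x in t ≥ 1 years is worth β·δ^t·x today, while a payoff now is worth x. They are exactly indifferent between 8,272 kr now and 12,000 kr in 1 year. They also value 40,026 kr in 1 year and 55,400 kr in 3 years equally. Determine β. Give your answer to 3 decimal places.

β ≈ 0.811

Both payoffs in the second observation are in the future, so β drops out: δ^1·40026 = δ^3·55400 ⇒ δ^2 = 40026/55400 = 0.72249, so δ = 0.84999.
Substituting δ into 8272 = β·δ·12000: β = 8272/(10199.936) ≈ 0.811.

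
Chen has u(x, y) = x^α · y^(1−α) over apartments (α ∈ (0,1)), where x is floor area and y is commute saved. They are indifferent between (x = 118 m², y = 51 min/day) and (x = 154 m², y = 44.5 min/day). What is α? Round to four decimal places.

α ≈ 0.3386

Set the two utilities equal: 118^α·51^(1−α) = 154^α·44.5^(1−α).
(118/154)^α = (44.5/51)^(1−α); take logs: α·ln(118/154) = (1−α)·ln(44.5/51), i.e. α·-0.2662680 = (1−α)·-0.1363364.
With A = -0.2662680 and B = -0.1363364: α·A = (1−α)·B, so α = B/(A+B) = -0.1363364/-0.4026044 ≈ 0.3386.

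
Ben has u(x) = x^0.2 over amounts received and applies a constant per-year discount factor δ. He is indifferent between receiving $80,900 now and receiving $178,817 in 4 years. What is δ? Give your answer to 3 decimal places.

δ ≈ 0.961

Indifference means u(80900) = δ^4 · u(178817), so δ^4 = u(80900)/u(178817).
Since u(x) = x^0.2, δ^4 = (80900/178817)^0.2 = 0.45242^0.2 = 0.85331.
Hence δ = (0.85331)^(1/4) = 0.96112.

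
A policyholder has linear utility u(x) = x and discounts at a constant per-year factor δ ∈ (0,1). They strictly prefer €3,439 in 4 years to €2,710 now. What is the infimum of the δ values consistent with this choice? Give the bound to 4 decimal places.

δ > 0.9422

The preference means 2710 < δ^4·3439.
Dividing by 3439: δ^4 > 0.78802. Both sides are positive, so the 4th root keeps the direction.
δ > (2710/3439)^(1/4) ≈ 0.9422.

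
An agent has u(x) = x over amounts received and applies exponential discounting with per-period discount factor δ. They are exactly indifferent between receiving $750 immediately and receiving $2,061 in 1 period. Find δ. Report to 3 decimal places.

δ ≈ 0.364

Equating discounted utilities: u(750) = δ·u(2061) ⇒ δ = u(750)/u(2061).
With u(x) = x: δ = 750/2061 = 0.36390.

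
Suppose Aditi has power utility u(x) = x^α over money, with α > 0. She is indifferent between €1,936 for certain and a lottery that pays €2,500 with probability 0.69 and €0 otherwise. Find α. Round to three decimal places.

EU(lottery) = 0.69·2500^α + 0.31·0 = 0.69·2500^α.
Setting u(1936) equal to that: 1936^α = 0.69·2500^α ⇒ (1936/2500)^α = 0.69.
Take logs: α = ln 0.69 / ln(1936/2500) ≈ 1.45136.

α ≈ 1.451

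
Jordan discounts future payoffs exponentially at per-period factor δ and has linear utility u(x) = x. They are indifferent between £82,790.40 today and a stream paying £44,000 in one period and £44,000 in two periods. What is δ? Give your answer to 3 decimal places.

The stream is worth 44000δ + 44000δ² today, so 44000δ + 44000δ² = 82790.40.
That is, 44000δ² + 44000δ − 82790.40 = 0, a quadratic in δ.
δ = (−44000 + √(44000² + 4·44000·82790.40)) / (2·44000) = (−44000 + √16507110400.00) / 88000 ≈ 0.960.

δ ≈ 0.960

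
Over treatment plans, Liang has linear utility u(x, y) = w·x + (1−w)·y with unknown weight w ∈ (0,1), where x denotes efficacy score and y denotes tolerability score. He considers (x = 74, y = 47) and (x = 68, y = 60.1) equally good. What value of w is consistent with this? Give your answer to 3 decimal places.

Equating utilities: w·74 + (1−w)·47 = w·68 + (1−w)·60.1.
Collecting terms: w·6 = (1−w)·13.1.
So w/(1−w) = 13.1/6 = 2.1833, giving w = 13.1/(6+13.1) = 0.686.

w = 0.686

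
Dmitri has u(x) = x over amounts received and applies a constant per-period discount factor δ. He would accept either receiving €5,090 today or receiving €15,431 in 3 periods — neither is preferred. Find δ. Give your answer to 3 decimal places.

δ ≈ 0.691

Equating discounted utilities: u(5090) = δ^3·u(15431) ⇒ δ^3 = u(5090)/u(15431).
With u(x) = x: δ^3 = 5090/15431 = 0.32986.
Taking the cube root: δ = 0.32986^(1/3) ≈ 0.691.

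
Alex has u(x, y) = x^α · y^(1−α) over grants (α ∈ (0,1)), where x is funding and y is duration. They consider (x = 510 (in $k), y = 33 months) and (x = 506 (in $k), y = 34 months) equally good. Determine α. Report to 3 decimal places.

α ≈ 0.791

The Cobb–Douglas utilities coincide, so 510^α·33^(1−α) = 506^α·34^(1−α).
Taking logs: α·ln 510 + (1−α)·ln 33 = α·ln 506 + (1−α)·ln 34, i.e. α·0.007874 = (1−α)·0.029853.
Thus α·(0.037727) = 0.029853, so α = 0.029853/0.037727 ≈ 0.791.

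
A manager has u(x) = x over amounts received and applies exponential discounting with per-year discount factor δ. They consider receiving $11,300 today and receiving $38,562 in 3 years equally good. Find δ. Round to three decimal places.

δ ≈ 0.664

Indifference means u(11300) = δ^3 · u(38562), so δ^3 = u(11300)/u(38562).
With u(x) = x: δ^3 = 11300/38562 = 0.29303.
Taking the cube root: δ = 0.29303^(1/3) ≈ 0.664.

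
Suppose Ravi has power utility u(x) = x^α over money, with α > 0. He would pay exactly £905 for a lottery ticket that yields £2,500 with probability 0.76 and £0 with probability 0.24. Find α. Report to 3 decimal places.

α ≈ 0.270

Since u(0) = 0, the lottery's EU is 0.76·2500^α.
Equating: 905^α = 0.76·2500^α, i.e. 0.3620^α = 0.76.
Taking logs: α·ln(905/2500) = ln(0.76), so α = -0.274437 / -1.016111 ≈ 0.270.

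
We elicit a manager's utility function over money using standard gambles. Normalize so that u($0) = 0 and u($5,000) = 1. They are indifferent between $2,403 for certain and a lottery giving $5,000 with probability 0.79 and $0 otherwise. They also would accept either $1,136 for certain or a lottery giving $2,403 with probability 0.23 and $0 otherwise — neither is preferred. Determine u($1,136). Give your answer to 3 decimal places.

From the first indifference, u($2,403) = 0.79·u($5,000) + 0.21·u($0) = 0.79·1 + 0.21·0 = 0.79.
The second indifference gives u($1,136) = 0.23·u($2,403) + 0.77·u($0) = 0.23·0.79 + 0.77·0.00 = 0.1817.

0.182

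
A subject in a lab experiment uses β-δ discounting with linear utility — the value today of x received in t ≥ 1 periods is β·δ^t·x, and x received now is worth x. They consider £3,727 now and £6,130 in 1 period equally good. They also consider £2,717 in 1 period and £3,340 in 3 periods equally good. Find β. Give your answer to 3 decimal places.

The second indifference involves only future payoffs, so β cancels: β·δ^1·2717 = β·δ^3·3340, giving δ^2 = 2717/3340 = 0.81347, so δ = 0.90193.
The first indifference: 3727 = β·δ·6130, so β = 3727/(δ·6130) = 3727/(0.90193·6130) ≈ 0.674.

β ≈ 0.674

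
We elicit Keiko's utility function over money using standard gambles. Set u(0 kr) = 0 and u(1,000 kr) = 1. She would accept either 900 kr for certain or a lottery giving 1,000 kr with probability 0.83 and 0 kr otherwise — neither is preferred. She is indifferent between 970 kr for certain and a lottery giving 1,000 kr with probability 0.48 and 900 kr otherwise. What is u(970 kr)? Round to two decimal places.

0.91

From the first indifference, u(900 kr) = 0.83·u(1,000 kr) + 0.17·u(0 kr) = 0.83·1 + 0.17·0 = 0.83.
The second indifference gives u(970 kr) = 0.48·u(1,000 kr) + 0.52·u(900 kr) = 0.48·1.00 + 0.52·0.83 = 0.9116.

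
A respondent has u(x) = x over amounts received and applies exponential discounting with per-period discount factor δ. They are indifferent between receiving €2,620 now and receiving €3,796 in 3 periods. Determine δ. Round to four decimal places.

Equating discounted utilities: u(2620) = δ^3·u(3796) ⇒ δ^3 = u(2620)/u(3796).
With u(x) = x: δ^3 = 2620/3796 = 0.69020.
Taking the cube root: δ = 0.69020^(1/3) ≈ 0.8837.

δ ≈ 0.8837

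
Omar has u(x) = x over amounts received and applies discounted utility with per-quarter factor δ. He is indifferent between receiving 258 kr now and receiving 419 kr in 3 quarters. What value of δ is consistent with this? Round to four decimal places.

δ ≈ 0.8507

The payoff in 3 quarters is discounted by δ^3, so u(258) = δ^3·u(419) and δ^3 = u(258)/u(419).
With u(x) = x: δ^3 = 258/419 = 0.61575.
So δ = 0.61575^(1/3) ≈ 0.8507.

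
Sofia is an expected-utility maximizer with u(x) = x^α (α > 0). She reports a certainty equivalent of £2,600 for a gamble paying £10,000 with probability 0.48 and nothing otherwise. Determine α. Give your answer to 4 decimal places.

The lottery's expected utility is 0.48·u(10000) + 0.52·u(0) = 0.48·10000^α (since u(0) = 0 for α > 0).
Indifference: 2600^α = 0.48·10000^α, so (2600/10000)^α = 0.48.
α = ln(0.48) / ln(2600/10000) = -0.7339692/-1.3470736 ≈ 0.5449.

α ≈ 0.5449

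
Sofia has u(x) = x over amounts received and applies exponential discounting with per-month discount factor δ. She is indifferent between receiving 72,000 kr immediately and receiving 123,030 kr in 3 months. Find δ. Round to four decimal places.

The payoff in 3 months is discounted by δ^3, so u(72000) = δ^3·u(123030) and δ^3 = u(72000)/u(123030).
With u(x) = x: δ^3 = 72000/123030 = 0.58522.
Hence δ = (0.58522)^(1/3) = 0.836451.

δ ≈ 0.8365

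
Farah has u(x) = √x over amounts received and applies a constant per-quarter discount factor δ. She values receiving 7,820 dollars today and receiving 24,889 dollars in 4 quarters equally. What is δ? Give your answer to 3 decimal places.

δ ≈ 0.865

Indifference means u(7820) = δ^4 · u(24889), so δ^4 = u(7820)/u(24889).
Since u(x) = √x, δ^4 = √(7820/24889) = 0.56053.
So δ = 0.56053^(1/4) ≈ 0.865.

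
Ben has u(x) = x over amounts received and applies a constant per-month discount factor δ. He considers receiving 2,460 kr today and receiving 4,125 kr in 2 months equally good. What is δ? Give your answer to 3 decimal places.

Equating discounted utilities: u(2460) = δ^2·u(4125) ⇒ δ^2 = u(2460)/u(4125).
With u(x) = x: δ^2 = 2460/4125 = 0.59636.
Hence δ = (0.59636)^(1/2) = 0.77225.

δ ≈ 0.772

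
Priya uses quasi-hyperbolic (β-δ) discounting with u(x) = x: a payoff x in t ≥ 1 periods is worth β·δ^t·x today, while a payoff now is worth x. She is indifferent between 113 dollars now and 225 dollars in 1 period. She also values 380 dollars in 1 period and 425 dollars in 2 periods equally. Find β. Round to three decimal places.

The second indifference involves only future payoffs, so β cancels: β·δ^1·380 = β·δ^2·425, giving δ = 380/425 = 0.89412.
Substituting δ into 113 = β·δ·225: β = 113/(201.176) ≈ 0.562.

β ≈ 0.562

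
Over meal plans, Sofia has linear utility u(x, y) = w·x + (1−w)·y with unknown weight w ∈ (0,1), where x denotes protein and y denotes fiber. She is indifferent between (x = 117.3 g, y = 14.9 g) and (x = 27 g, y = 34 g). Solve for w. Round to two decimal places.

u(117.3,14.9) = u(27,34) means w·117.3 + (1−w)·14.9 = w·27 + (1−w)·34.
w·(117.3−27) = (1−w)·(34−14.9), i.e. w·90.3 = (1−w)·19.1.
The marginal rate of substitution is 19.1/90.3, so w = 19.1/(90.3+19.1) = 0.17.

w = 0.17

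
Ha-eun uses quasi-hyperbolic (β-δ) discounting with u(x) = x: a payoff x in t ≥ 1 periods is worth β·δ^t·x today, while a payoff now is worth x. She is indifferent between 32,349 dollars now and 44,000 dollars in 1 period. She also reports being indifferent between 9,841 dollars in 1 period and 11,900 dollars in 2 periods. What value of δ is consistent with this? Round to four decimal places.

Both payoffs in the second observation are in the future, so β drops out: δ^1·9841 = δ^2·11900 ⇒ δ = 9841/11900 = 0.82697.

δ ≈ 0.8270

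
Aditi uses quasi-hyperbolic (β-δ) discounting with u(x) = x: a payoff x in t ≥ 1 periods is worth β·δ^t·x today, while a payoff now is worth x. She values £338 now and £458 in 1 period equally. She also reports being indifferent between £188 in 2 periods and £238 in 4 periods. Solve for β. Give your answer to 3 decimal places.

β ≈ 0.830

The second indifference involves only future payoffs, so β cancels: β·δ^2·188 = β·δ^4·238, giving δ^2 = 188/238 = 0.78992, so δ = 0.88877.
Substituting δ into 338 = β·δ·458: β = 338/(407.058) ≈ 0.830.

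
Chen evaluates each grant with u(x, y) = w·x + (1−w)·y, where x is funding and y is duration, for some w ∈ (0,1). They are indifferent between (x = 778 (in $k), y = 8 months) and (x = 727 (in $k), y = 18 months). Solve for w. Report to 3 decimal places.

u(778,8) = u(727,18) means w·778 + (1−w)·8 = w·727 + (1−w)·18.
Collecting terms: w·51 = (1−w)·10.
So w/(1−w) = 10/51 = 0.1961, giving w = 10/(51+10) = 0.164.

w = 0.164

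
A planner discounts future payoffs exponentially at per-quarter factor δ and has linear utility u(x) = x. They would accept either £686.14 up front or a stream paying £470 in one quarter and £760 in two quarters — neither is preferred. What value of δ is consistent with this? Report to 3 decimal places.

The stream is worth 470δ + 760δ² today, so 470δ + 760δ² = 686.14.
Rearranged: 760δ² + 470δ − 686.14 = 0.
By the quadratic formula (taking the positive root), δ = (−470 + √2306765.60) / 1520 ≈ 0.690.

δ ≈ 0.690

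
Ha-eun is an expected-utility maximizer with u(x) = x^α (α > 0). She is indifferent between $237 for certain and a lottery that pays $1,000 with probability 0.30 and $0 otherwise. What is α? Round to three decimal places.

The lottery's expected utility is 0.30·u(1000) + 0.70·u(0) = 0.30·1000^α (since u(0) = 0 for α > 0).
Indifference: 237^α = 0.30·1000^α, so (237/1000)^α = 0.30.
α = ln(0.30) / ln(237/1000) = -1.203973/-1.439695 ≈ 0.836.

α ≈ 0.836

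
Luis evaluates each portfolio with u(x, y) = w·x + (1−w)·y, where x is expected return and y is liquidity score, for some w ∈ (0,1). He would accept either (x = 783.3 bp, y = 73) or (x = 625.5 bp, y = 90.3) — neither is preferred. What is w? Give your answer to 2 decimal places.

w = 0.10

Indifference: w·783.3 + (1−w)·73 = w·625.5 + (1−w)·90.3.
Collecting terms: w·157.8 = (1−w)·17.3.
Hence w = 17.3/(157.8+17.3) = 17.3/175.1 = 0.10.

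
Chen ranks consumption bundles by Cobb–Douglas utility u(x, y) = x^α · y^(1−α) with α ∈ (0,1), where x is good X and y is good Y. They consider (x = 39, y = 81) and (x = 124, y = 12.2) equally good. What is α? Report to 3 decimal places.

α ≈ 0.621

Set the two utilities equal: 39^α·81^(1−α) = 124^α·12.2^(1−α).
Rearrange to (39/124)^α = (12.2/81)^(1−α) and take logs: α·-1.156720 = (1−α)·-1.893013.
So α/(1−α) = (-1.893013)/(-1.156720) = 1.636535, and α = 1.636535/2.636535 ≈ 0.621.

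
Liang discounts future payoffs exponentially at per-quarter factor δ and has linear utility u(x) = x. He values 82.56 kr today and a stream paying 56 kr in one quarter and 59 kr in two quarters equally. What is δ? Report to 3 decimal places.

δ ≈ 0.800

The stream is worth 56δ + 59δ² today, so 56δ + 59δ² = 82.56.
That is, 59δ² + 56δ − 82.56 = 0, a quadratic in δ.
The positive root is δ = [−56 + √(56² + 4·59·82.56)] / (2·59) = (−56 + 150.400)/118 ≈ 0.800.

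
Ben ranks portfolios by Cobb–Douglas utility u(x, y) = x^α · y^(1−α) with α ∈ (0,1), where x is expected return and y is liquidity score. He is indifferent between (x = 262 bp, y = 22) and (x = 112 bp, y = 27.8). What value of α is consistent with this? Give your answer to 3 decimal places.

α ≈ 0.216

Set the two utilities equal: 262^α·22^(1−α) = 112^α·27.8^(1−α).
(262/112)^α = (27.8/22)^(1−α); take logs: α·ln(262/112) = (1−α)·ln(27.8/22), i.e. α·0.849846 = (1−α)·0.233994.
With A = 0.849846 and B = 0.233994: α·A = (1−α)·B, so α = B/(A+B) = 0.233994/1.083840 ≈ 0.216.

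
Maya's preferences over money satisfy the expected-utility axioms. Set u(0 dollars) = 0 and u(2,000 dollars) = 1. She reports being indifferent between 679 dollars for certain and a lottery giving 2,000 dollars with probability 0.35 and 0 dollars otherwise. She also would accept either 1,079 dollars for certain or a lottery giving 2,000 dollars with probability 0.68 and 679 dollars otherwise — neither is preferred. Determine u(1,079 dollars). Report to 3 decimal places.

0.792

From the first indifference, u(679 dollars) = 0.35·u(2,000 dollars) + 0.65·u(0 dollars) = 0.35·1 + 0.65·0 = 0.35.
Then u(1,079 dollars) = 0.68·u(2,000 dollars) + 0.32·u(679 dollars) = 0.68·1.00 + 0.32·0.35 = 0.7920.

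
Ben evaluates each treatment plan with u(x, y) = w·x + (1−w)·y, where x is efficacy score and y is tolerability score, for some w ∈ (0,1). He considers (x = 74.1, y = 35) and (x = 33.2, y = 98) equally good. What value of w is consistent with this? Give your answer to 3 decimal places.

Indifference: w·74.1 + (1−w)·35 = w·33.2 + (1−w)·98.
w·(74.1−33.2) = (1−w)·(98−35), i.e. w·40.9 = (1−w)·63.
The marginal rate of substitution is 63/40.9, so w = 63/(40.9+63) = 0.606.

w = 0.606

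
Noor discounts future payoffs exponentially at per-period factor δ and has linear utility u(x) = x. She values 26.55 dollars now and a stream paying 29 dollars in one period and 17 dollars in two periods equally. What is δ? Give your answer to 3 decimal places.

δ ≈ 0.660

Equating present values: 26.55 = 29δ + 17δ².
Rearranged: 17δ² + 29δ − 26.55 = 0.
δ = (−29 + √(29² + 4·17·26.55)) / (2·17) = (−29 + √2646.40) / 34 ≈ 0.660.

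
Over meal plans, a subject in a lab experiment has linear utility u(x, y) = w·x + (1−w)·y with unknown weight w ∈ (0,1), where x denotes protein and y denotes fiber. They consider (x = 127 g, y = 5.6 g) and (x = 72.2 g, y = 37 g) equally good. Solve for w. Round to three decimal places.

u(127,5.6) = u(72.2,37) means w·127 + (1−w)·5.6 = w·72.2 + (1−w)·37.
Rearranging, 54.8·w − 31.4·(1−w) = 0.
The marginal rate of substitution is 31.4/54.8, so w = 31.4/(54.8+31.4) = 0.364.

w = 0.364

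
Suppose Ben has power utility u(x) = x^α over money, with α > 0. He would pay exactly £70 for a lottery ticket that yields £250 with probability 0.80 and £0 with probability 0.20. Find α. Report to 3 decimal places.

α ≈ 0.175

Since u(0) = 0, the lottery's EU is 0.80·250^α.
Setting u(70) equal to that: 70^α = 0.80·250^α ⇒ (70/250)^α = 0.80.
Take logs: α = ln 0.80 / ln(70/250) ≈ 0.17529.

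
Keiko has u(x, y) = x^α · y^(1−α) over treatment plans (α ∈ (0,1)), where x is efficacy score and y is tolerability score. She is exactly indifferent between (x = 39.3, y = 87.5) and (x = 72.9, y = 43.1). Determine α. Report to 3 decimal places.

Set the two utilities equal: 39.3^α·87.5^(1−α) = 72.9^α·43.1^(1−α).
(39.3/72.9)^α = (43.1/87.5)^(1−α); take logs: α·ln(39.3/72.9) = (1−α)·ln(43.1/87.5), i.e. α·-0.617864 = (1−α)·-0.708116.
So α/(1−α) = (-0.708116)/(-0.617864) = 1.146071, and α = 1.146071/2.146071 ≈ 0.534.

α ≈ 0.534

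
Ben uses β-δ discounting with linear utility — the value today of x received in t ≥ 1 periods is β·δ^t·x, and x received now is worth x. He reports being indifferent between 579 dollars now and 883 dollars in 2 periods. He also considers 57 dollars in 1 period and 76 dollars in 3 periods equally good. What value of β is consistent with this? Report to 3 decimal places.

The second indifference involves only future payoffs, so β cancels: β·δ^1·57 = β·δ^3·76, giving δ^2 = 57/76 = 0.75000, so δ = 0.86603.
Now use the now-vs-future pair: 579 = β·δ^2·883 gives β = 579/(0.75000·883) ≈ 0.874.

β ≈ 0.874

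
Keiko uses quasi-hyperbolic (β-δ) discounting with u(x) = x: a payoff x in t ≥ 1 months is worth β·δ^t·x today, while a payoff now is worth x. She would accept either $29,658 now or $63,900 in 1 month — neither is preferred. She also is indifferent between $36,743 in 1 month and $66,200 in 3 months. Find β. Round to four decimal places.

β ≈ 0.6230

Both payoffs in the second observation are in the future, so β drops out: δ^1·36743 = δ^3·66200 ⇒ δ^2 = 36743/66200 = 0.55503, so δ = 0.74500.
Now use the now-vs-future pair: 29658 = β·δ·63900 gives β = 29658/(0.74500·63900) ≈ 0.6230.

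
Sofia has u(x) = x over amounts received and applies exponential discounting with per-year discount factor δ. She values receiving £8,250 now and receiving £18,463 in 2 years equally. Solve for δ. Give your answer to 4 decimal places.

The payoff in 2 years is discounted by δ^2, so u(8250) = δ^2·u(18463) and δ^2 = u(8250)/u(18463).
With u(x) = x: δ^2 = 8250/18463 = 0.44684.
So δ = 0.44684^(1/2) ≈ 0.6685.

δ ≈ 0.6685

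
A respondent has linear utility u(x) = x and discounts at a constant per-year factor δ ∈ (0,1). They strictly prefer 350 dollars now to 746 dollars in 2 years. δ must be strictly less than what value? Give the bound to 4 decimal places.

δ < 0.6850

Comparing present values: 350 > δ^2·746.
Hence δ^2 < 350/746 = 0.46917, and x ↦ x^(1/2) is increasing on (0,∞).
δ < 0.46917^(1/2) = 0.6850.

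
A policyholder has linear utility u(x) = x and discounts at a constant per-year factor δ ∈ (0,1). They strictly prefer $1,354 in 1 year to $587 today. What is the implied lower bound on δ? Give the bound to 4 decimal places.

δ > 0.4335

Under u(x) = x this choice says 587 < δ·1354.
So δ > 587/1354 = 0.43353.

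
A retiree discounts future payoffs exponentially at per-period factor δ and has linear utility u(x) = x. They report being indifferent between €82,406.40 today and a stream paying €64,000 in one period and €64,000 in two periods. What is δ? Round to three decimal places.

δ ≈ 0.740

The stream is worth 64000δ + 64000δ² today, so 64000δ + 64000δ² = 82406.40.
So 64000δ² + 64000δ − 82406.40 = 0.
The positive root is δ = [−64000 + √(64000² + 4·64000·82406.40)] / (2·64000) = (−64000 + 158720.000)/128000 ≈ 0.740.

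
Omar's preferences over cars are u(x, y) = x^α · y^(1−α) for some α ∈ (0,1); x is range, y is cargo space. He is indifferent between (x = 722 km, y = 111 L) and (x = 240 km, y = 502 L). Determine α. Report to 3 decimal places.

α ≈ 0.578

Set the two utilities equal: 722^α·111^(1−α) = 240^α·502^(1−α).
Rearrange to (722/240)^α = (502/111)^(1−α) and take logs: α·1.101386 = (1−α)·1.509070.
So α/(1−α) = (1.509070)/(1.101386) = 1.370155, and α = 1.370155/2.370155 ≈ 0.578.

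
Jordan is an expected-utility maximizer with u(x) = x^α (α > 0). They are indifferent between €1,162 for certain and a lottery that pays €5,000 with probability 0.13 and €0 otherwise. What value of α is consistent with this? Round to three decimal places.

α ≈ 1.398

Since u(0) = 0, the lottery's EU is 0.13·5000^α.
Equating: 1162^α = 0.13·5000^α, i.e. 0.2324^α = 0.13.
α = ln(0.13) / ln(1162/5000) = -2.040221/-1.459295 ≈ 1.398.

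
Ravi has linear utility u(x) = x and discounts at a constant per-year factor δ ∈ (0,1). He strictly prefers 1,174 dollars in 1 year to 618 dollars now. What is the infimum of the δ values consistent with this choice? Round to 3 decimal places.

Comparing present values: 618 < δ·1174.
Dividing through by 1174 gives δ > 0.52641.

δ > 0.526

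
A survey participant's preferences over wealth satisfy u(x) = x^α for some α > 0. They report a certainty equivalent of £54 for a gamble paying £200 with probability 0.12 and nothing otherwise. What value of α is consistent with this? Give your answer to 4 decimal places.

α ≈ 1.6193

The lottery's expected utility is 0.12·u(200) + 0.88·u(0) = 0.12·200^α (since u(0) = 0 for α > 0).
Indifference: 54^α = 0.12·200^α, so (54/200)^α = 0.12.
Take logs: α = ln 0.12 / ln(54/200) ≈ 1.619346.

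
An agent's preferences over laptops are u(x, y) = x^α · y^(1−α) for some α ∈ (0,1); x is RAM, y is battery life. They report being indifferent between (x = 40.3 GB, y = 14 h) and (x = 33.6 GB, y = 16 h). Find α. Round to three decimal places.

Indifference: 40.3^α · 14^(1−α) = 33.6^α · 16^(1−α).
Taking logs: α·ln 40.3 + (1−α)·ln 14 = α·ln 33.6 + (1−α)·ln 16, i.e. α·0.181825 = (1−α)·0.133531.
With A = 0.181825 and B = 0.133531: α·A = (1−α)·B, so α = B/(A+B) = 0.133531/0.315356 ≈ 0.423.

α ≈ 0.423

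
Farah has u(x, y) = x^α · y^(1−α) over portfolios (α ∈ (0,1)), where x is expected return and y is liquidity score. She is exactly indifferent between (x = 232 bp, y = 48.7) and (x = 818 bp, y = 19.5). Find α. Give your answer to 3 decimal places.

The Cobb–Douglas utilities coincide, so 232^α·48.7^(1−α) = 818^α·19.5^(1−α).
Rearrange to (232/818)^α = (19.5/48.7)^(1−α) and take logs: α·-1.260125 = (1−α)·-0.915265.
With A = -1.260125 and B = -0.915265: α·A = (1−α)·B, so α = B/(A+B) = -0.915265/-2.175390 ≈ 0.421.

α ≈ 0.421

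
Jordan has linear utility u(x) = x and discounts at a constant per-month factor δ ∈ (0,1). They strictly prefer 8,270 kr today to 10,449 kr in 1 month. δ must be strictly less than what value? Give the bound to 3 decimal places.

Comparing present values: 8270 > δ·10449.
Dividing through by 10449 gives δ < 0.79146.

δ < 0.791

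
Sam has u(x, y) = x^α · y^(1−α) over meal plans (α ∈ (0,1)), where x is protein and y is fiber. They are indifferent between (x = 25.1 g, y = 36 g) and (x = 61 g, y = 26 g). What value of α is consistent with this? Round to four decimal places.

Set the two utilities equal: 25.1^α·36^(1−α) = 61^α·26^(1−α).
Rearrange to (25.1/61)^α = (26/36)^(1−α) and take logs: α·-0.8880060 = (1−α)·-0.3254224.
With A = -0.8880060 and B = -0.3254224: α·A = (1−α)·B, so α = B/(A+B) = -0.3254224/-1.2134284 ≈ 0.2682.

α ≈ 0.2682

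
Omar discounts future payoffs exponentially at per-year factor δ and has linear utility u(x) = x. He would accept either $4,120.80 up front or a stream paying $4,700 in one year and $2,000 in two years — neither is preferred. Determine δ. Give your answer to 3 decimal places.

δ ≈ 0.680

The stream is worth 4700δ + 2000δ² today, so 4700δ + 2000δ² = 4120.80.
So 2000δ² + 4700δ − 4120.80 = 0.
By the quadratic formula (taking the positive root), δ = (−4700 + √55056400.00) / 4000 ≈ 0.680.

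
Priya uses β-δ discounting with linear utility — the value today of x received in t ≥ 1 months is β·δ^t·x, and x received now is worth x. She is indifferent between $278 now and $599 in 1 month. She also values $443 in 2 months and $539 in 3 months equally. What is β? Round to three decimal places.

The second indifference involves only future payoffs, so β cancels: β·δ^2·443 = β·δ^3·539, giving δ = 443/539 = 0.82189.
Substituting δ into 278 = β·δ·599: β = 278/(492.314) ≈ 0.565.

β ≈ 0.565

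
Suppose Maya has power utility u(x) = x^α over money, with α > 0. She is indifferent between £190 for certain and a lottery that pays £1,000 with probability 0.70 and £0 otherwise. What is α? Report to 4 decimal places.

EU(lottery) = 0.70·1000^α + 0.30·0 = 0.70·1000^α.
Equating: 190^α = 0.70·1000^α, i.e. 0.1900^α = 0.70.
Take logs: α = ln 0.70 / ln(190/1000) ≈ 0.214770.

α ≈ 0.2148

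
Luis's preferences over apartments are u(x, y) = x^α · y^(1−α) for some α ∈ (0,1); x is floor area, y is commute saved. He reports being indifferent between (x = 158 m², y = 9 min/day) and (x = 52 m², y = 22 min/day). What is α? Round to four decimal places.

α ≈ 0.4458

The Cobb–Douglas utilities coincide, so 158^α·9^(1−α) = 52^α·22^(1−α).
Taking logs: α·ln 158 + (1−α)·ln 9 = α·ln 52 + (1−α)·ln 22, i.e. α·1.1113513 = (1−α)·0.8938179.
With A = 1.1113513 and B = 0.8938179: α·A = (1−α)·B, so α = B/(A+B) = 0.8938179/2.0051692 ≈ 0.4458.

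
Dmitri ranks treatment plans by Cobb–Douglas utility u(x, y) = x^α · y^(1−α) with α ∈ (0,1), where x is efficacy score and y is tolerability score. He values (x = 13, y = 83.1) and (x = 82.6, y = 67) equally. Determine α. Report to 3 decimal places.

Indifference: 13^α · 83.1^(1−α) = 82.6^α · 67^(1−α).
Rearrange to (13/82.6)^α = (67/83.1)^(1−α) and take logs: α·-1.849060 = (1−α)·-0.215352.
Thus α·(-2.064412) = -0.215352, so α = -0.215352/-2.064412 ≈ 0.104.

α ≈ 0.104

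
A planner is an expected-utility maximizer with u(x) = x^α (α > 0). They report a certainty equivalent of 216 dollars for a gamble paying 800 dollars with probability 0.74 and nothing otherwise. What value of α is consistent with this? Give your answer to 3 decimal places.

Since u(0) = 0, the lottery's EU is 0.74·800^α.
Equating: 216^α = 0.74·800^α, i.e. 0.2700^α = 0.74.
Take logs: α = ln 0.74 / ln(216/800) ≈ 0.22997.

α ≈ 0.230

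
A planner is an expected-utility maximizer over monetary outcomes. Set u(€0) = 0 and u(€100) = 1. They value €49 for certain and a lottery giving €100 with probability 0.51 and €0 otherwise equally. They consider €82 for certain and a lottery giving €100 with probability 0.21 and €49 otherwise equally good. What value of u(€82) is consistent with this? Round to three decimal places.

0.613

The first gamble pins u(€49): it must equal 0.51·1 + 0.49·0 = 0.51.
Then u(€82) = 0.21·u(€100) + 0.79·u(€49) = 0.21·1.00 + 0.79·0.51 = 0.6129.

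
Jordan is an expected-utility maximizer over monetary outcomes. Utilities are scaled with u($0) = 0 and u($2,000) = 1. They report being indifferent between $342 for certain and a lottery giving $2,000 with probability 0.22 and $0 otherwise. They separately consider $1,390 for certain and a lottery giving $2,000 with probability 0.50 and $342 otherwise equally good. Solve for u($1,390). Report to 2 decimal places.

0.61

From the first indifference, u($342) = 0.22·u($2,000) + 0.78·u($0) = 0.22·1 + 0.78·0 = 0.22.
The second indifference gives u($1,390) = 0.50·u($2,000) + 0.50·u($342) = 0.50·1.00 + 0.50·0.22 = 0.6100.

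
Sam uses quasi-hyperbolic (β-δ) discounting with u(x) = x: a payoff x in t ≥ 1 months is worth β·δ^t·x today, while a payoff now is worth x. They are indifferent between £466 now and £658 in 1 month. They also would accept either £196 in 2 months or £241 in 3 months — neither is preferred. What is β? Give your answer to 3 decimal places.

β ≈ 0.871

The second indifference involves only future payoffs, so β cancels: β·δ^2·196 = β·δ^3·241, giving δ = 196/241 = 0.81328.
The first indifference: 466 = β·δ·658, so β = 466/(δ·658) = 466/(0.81328·658) ≈ 0.871.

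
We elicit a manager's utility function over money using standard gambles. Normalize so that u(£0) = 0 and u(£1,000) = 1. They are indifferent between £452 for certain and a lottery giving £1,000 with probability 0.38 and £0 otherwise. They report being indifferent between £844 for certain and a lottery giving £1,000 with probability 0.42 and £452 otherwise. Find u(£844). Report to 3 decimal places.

0.640

First, u(£452) = 0.38·u(£1,000) + 0.62·u(£0) = 0.38.
The second indifference gives u(£844) = 0.42·u(£1,000) + 0.58·u(£452) = 0.42·1.00 + 0.58·0.38 = 0.6404.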